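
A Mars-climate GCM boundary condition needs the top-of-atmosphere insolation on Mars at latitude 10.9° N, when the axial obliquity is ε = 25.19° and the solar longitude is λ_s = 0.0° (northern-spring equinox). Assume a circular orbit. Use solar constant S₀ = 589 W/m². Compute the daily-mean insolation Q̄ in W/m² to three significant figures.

Q̄ ≈ 184 W/m²

Solar declination: sin δ = sin ε · sin λ_s = sin 25.19° × sin 0.0° = 0.00000, so δ = +0.000°.
cos H₀ = −tan(+10.9°) tan(+0.000°) = -0.0000, H₀ = 1.5708 rad.
Bracket: H₀ sin φ sin δ + cos φ cos δ sin H₀ = 1.5708×0.18910×0.00000 + 0.98196×1.00000×1.00000 = 0.000000 + 0.981960 = 0.981960.
Q̄ = (S₀/π) × [bracket] = (589/π) × 0.981960 = 184.1 W/m².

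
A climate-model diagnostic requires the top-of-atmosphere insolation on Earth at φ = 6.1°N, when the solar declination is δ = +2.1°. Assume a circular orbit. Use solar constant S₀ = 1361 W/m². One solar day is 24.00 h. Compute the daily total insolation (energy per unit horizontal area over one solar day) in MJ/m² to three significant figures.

cos H₀ = −tan(+6.1°) tan(+2.100°) = -0.0039, H₀ = 1.5747 rad.
Bracket: H₀ sin φ sin δ + cos φ cos δ sin H₀ = 1.5747×0.10626×0.03664 + 0.99434×0.99933×0.99999 = 0.006131 + 0.993664 = 0.999795.
Q̄ = (S₀/π) × [bracket] = (1361/π) × 0.999795 = 433.13 W/m².
Daily total = Q̄ × 24.00 h × 3600 s/h = 433.13 × 24.00 × 3600 / 10⁶ = 37.42 MJ/m².

37.4 MJ/m²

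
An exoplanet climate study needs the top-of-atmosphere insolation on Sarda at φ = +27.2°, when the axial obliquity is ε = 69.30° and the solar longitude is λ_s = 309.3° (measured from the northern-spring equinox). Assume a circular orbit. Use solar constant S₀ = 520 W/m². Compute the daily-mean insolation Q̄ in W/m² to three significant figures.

Solar declination: sin δ = sin ε · sin λ_s = sin 69.30° × sin 309.3° = -0.72388, so δ = -46.376°.
cos H₀ = −tan(+27.2°) tan(-46.376°) = 0.5392, H₀ = 1.0013 rad.
Bracket: H₀ sin φ sin δ + cos φ cos δ sin H₀ = 1.0013×0.45710×-0.72388 + 0.88942×0.68992×0.84216 = -0.331316 + 0.516774 = 0.185458.
Q̄ = (S₀/π) × [bracket] = (520/π) × 0.185458 = 30.70 W/m².

Q̄ ≈ 30.7 W/m²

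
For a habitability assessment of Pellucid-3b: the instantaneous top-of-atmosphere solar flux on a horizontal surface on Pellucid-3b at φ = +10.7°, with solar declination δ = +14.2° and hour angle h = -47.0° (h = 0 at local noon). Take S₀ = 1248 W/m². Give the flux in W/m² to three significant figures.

868 W/m²

cos θ_z = sin φ sin δ + cos φ cos δ cos h = 0.045545 + 0.649664 = 0.695209.
Flux = S₀ · cos θ_z = 1248 × 0.695209 = 867.6 W/m².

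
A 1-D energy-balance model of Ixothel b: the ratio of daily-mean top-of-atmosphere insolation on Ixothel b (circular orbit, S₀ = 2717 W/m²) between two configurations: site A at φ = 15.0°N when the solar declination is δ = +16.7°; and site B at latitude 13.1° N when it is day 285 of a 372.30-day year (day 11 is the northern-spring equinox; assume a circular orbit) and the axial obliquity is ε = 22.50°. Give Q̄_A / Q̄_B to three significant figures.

Q̄_A / Q̄_B ≈ 1.36

— Configuration A (φ=+15.0°):
cos H₀ = −tan(+15.0°) tan(+16.700°) = -0.0804, H₀ = 1.6513 rad.
Bracket: H₀ sin φ sin δ + cos φ cos δ sin H₀ = 1.6513×0.25882×0.28736 + 0.96593×0.95782×0.99676 = 0.122815 + 0.922189 = 1.045004.
Q̄ = (S₀/π) × [bracket] = (2717/π) × 1.045004 = 903.77 W/m².
— Configuration B (φ=+13.1°):
Solar longitude: λ_s = 360° × (285 − 11)/372.30 = 264.948°.
sin δ = sin 22.50° × sin 264.948° = -0.38120, so δ = -22.408°.
cos H₀ = −tan(+13.1°) tan(-22.408°) = 0.0960, H₀ = 1.4747 rad.
Bracket: H₀ sin φ sin δ + cos φ cos δ sin H₀ = 1.4747×0.22665×-0.38120 + 0.97398×0.92449×0.99539 = -0.127413 + 0.896284 = 0.768871.
Q̄ = (S₀/π) × [bracket] = (2717/π) × 0.768871 = 664.96 W/m².
Ratio Q̄_A / Q̄_B = 903.77 / 664.96 = 1.359.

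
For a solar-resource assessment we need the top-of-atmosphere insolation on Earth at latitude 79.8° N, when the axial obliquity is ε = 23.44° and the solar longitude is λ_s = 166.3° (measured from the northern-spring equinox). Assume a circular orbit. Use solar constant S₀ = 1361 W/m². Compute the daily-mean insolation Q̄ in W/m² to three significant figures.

Solar declination: sin δ = sin ε · sin λ_s = sin 23.44° × sin 166.3° = 0.09421, so δ = +5.406°.
cos H₀ = −tan(+79.8°) tan(+5.406°) = -0.5259, H₀ = 2.1246 rad.
Bracket: H₀ sin φ sin δ + cos φ cos δ sin H₀ = 2.1246×0.98420×0.09421 + 0.17708×0.99555×0.85052 = 0.196996 + 0.149940 = 0.346936.
Q̄ = (S₀/π) × [bracket] = (1361/π) × 0.346936 = 150.3 W/m².

Q̄ ≈ 150 W/m²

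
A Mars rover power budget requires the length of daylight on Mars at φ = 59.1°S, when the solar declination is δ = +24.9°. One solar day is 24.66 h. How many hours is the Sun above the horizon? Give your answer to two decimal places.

5.36 h

cos H₀ = −tan φ · tan δ = −tan(-59.1°) × tan(+24.900°) = 0.7756, so H₀ = 0.6831 rad = 39.14°.
Daylight = 2H₀/(2π) × 24.66 h = (0.6831/π) × 24.66 = 5.36 h.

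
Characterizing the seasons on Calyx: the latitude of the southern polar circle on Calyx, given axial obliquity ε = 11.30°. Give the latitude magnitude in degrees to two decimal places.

78.70°

The polar circle is the lowest latitude that experiences at least one full rotation of continuous darkness at the northern-summer solstice; it lies at |φ| = 90° − ε = 90° − 11.30° = 78.70°.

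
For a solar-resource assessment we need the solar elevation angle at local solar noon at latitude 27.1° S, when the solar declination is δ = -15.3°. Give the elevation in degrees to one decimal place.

78.2°

At local noon the hour angle is zero, so the zenith angle equals |φ − δ| = |-27.1° − (-15.300°)| = 11.800°.
Elevation = 90° − 11.800° = 78.2°.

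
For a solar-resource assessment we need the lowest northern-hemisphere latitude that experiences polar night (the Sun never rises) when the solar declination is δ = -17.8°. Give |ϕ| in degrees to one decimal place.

|ϕ| = 72.2°

Polar night requires cos h₀ = −tan ϕ tan δ ≥ 1, i.e. tan ϕ tan δ ≤ −1.
The boundary is |tan ϕ| · |tan δ| = 1, so |ϕ| = 90° − |δ| = 90° − 17.8° = 72.2° in the northern hemisphere.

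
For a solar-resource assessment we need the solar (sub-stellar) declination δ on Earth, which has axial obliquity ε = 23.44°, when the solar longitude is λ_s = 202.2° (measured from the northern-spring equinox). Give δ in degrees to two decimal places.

sin δ = sin ε · sin λ_s = sin 23.44° × sin 202.2° = -0.150301.
δ = arcsin(-0.150301) = -8.64°.

δ = -8.64°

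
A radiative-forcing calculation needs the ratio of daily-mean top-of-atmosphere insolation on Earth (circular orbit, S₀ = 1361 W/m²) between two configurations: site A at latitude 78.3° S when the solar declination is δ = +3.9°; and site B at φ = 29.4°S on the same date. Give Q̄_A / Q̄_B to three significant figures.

Q̄_A / Q̄_B ≈ 0.133

— Configuration A (φ=-78.3°):
cos H₀ = −tan(-78.3°) tan(+3.900°) = 0.3292, H₀ = 1.2353 rad.
Bracket: H₀ sin φ sin δ + cos φ cos δ sin H₀ = 1.2353×-0.97922×0.06802 + 0.20279×0.99768×0.94426 = -0.082279 + 0.191042 = 0.108763.
Q̄ = (S₀/π) × [bracket] = (1361/π) × 0.108763 = 47.118 W/m².
— Configuration B (φ=-29.4°):
cos H₀ = −tan(-29.4°) tan(+3.900°) = 0.0384, H₀ = 1.5324 rad.
Bracket: H₀ sin φ sin δ + cos φ cos δ sin H₀ = 1.5324×-0.49090×0.06802 + 0.87121×0.99768×0.99926 = -0.051168 + 0.868546 = 0.817378.
Q̄ = (S₀/π) × [bracket] = (1361/π) × 0.817378 = 354.10 W/m².
Ratio Q̄_A / Q̄_B = 47.118 / 354.10 = 0.1331.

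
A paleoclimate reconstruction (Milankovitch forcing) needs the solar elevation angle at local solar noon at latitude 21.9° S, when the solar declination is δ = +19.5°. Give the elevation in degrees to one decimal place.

48.6°

At local noon the hour angle is zero, so the zenith angle equals |φ − δ| = |-21.9° − (+19.500°)| = 41.400°.
Elevation = 90° − 41.400° = 48.6°.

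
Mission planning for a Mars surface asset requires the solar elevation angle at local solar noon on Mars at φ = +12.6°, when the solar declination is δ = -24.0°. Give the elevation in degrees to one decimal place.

At local noon the hour angle is zero, so the zenith angle equals |φ − δ| = |+12.6° − (-24.000°)| = 36.600°.
Elevation = 90° − 36.600° = 53.4°.

53.4°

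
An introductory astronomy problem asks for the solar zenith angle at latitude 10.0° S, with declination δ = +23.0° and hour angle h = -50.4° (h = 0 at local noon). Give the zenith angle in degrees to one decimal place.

θ_z = 59.3°

cos θ_z = sin ϕ sin δ + cos ϕ cos δ cos h = -0.067850 + 0.577838 = 0.509988.
θ_z = arccos(0.509988) = 59.3°.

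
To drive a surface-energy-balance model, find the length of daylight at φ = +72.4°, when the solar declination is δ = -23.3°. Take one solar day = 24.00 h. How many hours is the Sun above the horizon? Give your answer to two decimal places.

0.00 h

cos H₀ = −tan φ · tan δ = 1.3576 ≥ 1, so the Sun never rises (polar night) and H₀ = 0.
Daylight = 2H₀/(2π) × 24.00 h = (0.0000/π) × 24.00 = 0.00 h.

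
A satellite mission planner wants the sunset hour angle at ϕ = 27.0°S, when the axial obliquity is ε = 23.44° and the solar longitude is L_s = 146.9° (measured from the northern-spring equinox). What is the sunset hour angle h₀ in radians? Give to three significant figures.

Solar declination: sin δ = sin ε · sin L_s = sin 23.44° × sin 146.9° = 0.21723, so δ = +12.547°.
cos h₀ = −tan ϕ · tan δ = −tan(-27.0°) × tan(+12.547°) = 0.1134, so h₀ = 1.4572 rad = 83.49°.

h₀ = 1.46 rad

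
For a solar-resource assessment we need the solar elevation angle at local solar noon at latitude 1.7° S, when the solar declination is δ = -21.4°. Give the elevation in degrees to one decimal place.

70.3°

At local noon the hour angle is zero, so the zenith angle equals |φ − δ| = |-1.7° − (-21.400°)| = 19.700°.
Elevation = 90° − 19.700° = 70.3°.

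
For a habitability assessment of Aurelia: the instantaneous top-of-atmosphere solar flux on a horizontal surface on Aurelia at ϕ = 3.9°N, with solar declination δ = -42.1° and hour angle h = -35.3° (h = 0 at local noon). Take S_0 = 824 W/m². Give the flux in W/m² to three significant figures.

cos θ_z = sin ϕ sin δ + cos ϕ cos δ cos h = -0.045599 + 0.604152 = 0.558553.
Flux = S_0 · cos θ_z = 824 × 0.558553 = 460.2 W/m².

460 W/m²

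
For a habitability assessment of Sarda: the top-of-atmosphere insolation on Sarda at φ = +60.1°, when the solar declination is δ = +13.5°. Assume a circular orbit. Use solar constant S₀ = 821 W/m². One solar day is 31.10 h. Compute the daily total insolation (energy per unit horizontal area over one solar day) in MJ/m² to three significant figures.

24.7 MJ/m²

cos H₀ = −tan(+60.1°) tan(+13.500°) = -0.4175, H₀ = 2.0015 rad.
Bracket: H₀ sin φ sin δ + cos φ cos δ sin H₀ = 2.0015×0.86690×0.23345 + 0.49849×0.97237×0.90867 = 0.405059 + 0.440448 = 0.845507.
Q̄ = (S₀/π) × [bracket] = (821/π) × 0.845507 = 220.96 W/m².
Daily total = Q̄ × 31.10 h × 3600 s/h = 220.96 × 31.10 × 3600 / 10⁶ = 24.74 MJ/m².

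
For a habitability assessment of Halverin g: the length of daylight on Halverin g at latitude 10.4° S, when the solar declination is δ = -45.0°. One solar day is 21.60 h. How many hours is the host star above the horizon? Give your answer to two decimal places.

cos H₀ = −tan φ · tan δ = −tan(-10.4°) × tan(-45.000°) = -0.1835, so H₀ = 1.7554 rad = 100.58°.
Daylight = 2H₀/(2π) × 21.60 h = (1.7554/π) × 21.60 = 12.07 h.

12.07 h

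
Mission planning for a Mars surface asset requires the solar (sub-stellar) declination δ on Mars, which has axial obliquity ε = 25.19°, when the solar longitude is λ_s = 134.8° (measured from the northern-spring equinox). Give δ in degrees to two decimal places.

sin δ = sin ε · sin λ_s = sin 25.19° × sin 134.8° = 0.302008.
δ = arcsin(0.302008) = +17.58°.

δ = +17.58°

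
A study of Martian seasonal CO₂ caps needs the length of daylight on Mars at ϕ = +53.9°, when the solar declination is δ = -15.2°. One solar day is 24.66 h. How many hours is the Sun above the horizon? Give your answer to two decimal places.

9.33 h

cos h₀ = −tan ϕ · tan δ = −tan(+53.9°) × tan(-15.200°) = 0.3726, so h₀ = 1.1890 rad = 68.12°.
Daylight = 2h₀/(2π) × 24.66 h = (1.1890/π) × 24.66 = 9.33 h.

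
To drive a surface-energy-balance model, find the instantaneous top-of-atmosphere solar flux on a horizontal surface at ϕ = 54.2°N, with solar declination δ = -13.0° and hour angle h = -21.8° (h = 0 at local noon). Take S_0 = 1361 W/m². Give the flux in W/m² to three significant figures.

cos θ_z = sin ϕ sin δ + cos ϕ cos δ cos h = -0.182450 + 0.529205 = 0.346755.
Flux = S_0 · cos θ_z = 1361 × 0.346755 = 471.9 W/m².

472 W/m²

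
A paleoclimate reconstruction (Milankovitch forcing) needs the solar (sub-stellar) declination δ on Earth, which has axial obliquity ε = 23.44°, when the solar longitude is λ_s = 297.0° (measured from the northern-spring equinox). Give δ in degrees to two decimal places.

δ = -20.76°

sin δ = sin ε · sin λ_s = sin 23.44° × sin 297.0° = -0.354432.
δ = arcsin(-0.354432) = -20.76°.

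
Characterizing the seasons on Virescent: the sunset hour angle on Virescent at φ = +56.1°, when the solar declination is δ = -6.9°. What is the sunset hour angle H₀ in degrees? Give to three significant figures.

cos H₀ = −tan φ · tan δ = −tan(+56.1°) × tan(-6.900°) = 0.1801, so H₀ = 1.3897 rad = 79.63°.

H₀ = 79.6°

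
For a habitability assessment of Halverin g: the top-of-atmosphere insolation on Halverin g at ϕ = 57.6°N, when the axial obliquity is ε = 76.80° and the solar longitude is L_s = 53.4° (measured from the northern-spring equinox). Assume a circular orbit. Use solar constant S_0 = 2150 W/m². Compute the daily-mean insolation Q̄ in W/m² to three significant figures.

Q̄ ≈ 1.42e+03 W/m²

Solar declination: sin δ = sin ε · sin L_s = sin 76.80° × sin 53.4° = 0.78161, so δ = +51.408°.
cos h₀ = −tan(+57.6°) tan(+51.408°) = -1.9745 ≤ −1 ⇒ polar day, h₀ = π.
Bracket: h₀ sin ϕ sin δ + cos ϕ cos δ sin h₀ = 3.1416×0.84433×0.78161 + 0.53583×0.62377×0.00000 = 2.073257 + 0.000000 = 2.073257.
Q̄ = (S_0/π) × [bracket] = (2150/π) × 2.073257 = 1419 W/m².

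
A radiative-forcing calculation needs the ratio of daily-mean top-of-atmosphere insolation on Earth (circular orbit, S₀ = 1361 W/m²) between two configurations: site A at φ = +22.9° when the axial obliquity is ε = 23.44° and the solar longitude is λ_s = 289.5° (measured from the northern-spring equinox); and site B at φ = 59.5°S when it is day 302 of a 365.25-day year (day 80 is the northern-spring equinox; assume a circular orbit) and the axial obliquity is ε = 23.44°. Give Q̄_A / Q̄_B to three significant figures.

Q̄_A / Q̄_B ≈ 0.727

— Configuration A (φ=+22.9°):
Solar declination: sin δ = sin ε · sin λ_s = sin 23.44° × sin 289.5° = -0.37497, so δ = -22.023°.
cos H₀ = −tan(+22.9°) tan(-22.023°) = 0.1709, H₀ = 1.3991 rad.
Bracket: H₀ sin φ sin δ + cos φ cos δ sin H₀ = 1.3991×0.38912×-0.37497 + 0.92119×0.92704×0.98530 = -0.204140 + 0.841426 = 0.637286.
Q̄ = (S₀/π) × [bracket] = (1361/π) × 0.637286 = 276.08 W/m².
— Configuration B (φ=-59.5°):
Solar longitude: λ_s = 360° × (302 − 80)/365.25 = 218.809°.
sin δ = sin 23.44° × sin 218.809° = -0.24930, so δ = -14.436°.
cos H₀ = −tan(-59.5°) tan(-14.436°) = -0.4370, H₀ = 2.0231 rad.
Bracket: H₀ sin φ sin δ + cos φ cos δ sin H₀ = 2.0231×-0.86163×-0.24930 + 0.50754×0.96843×0.89944 = 0.434571 + 0.442090 = 0.876661.
Q̄ = (S₀/π) × [bracket] = (1361/π) × 0.876661 = 379.79 W/m².
Ratio Q̄_A / Q̄_B = 276.08 / 379.79 = 0.7269.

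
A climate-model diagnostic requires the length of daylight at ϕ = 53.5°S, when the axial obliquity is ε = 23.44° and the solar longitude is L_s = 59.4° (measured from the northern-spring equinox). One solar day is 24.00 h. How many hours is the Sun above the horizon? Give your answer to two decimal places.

8.07 h

Solar declination: sin δ = sin ε · sin L_s = sin 23.44° × sin 59.4° = 0.34239, so δ = +20.023°.
cos h₀ = −tan ϕ · tan δ = −tan(-53.5°) × tan(+20.023°) = 0.4925, so h₀ = 1.0559 rad = 60.50°.
Daylight = 2h₀/(2π) × 24.00 h = (1.0559/π) × 24.00 = 8.07 h.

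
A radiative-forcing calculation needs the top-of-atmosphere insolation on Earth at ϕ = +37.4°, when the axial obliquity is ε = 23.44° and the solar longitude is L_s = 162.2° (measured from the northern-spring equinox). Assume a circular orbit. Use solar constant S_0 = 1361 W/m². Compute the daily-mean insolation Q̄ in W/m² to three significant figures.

Solar declination: sin δ = sin ε · sin L_s = sin 23.44° × sin 162.2° = 0.12160, so δ = +6.985°.
cos h₀ = −tan(+37.4°) tan(+6.985°) = -0.0937, h₀ = 1.6646 rad.
Bracket: h₀ sin ϕ sin δ + cos ϕ cos δ sin h₀ = 1.6646×0.60738×0.12160 + 0.79441×0.99258×0.99560 = 0.122943 + 0.785046 = 0.907989.
Q̄ = (S_0/π) × [bracket] = (1361/π) × 0.907989 = 393.4 W/m².

Q̄ ≈ 393 W/m²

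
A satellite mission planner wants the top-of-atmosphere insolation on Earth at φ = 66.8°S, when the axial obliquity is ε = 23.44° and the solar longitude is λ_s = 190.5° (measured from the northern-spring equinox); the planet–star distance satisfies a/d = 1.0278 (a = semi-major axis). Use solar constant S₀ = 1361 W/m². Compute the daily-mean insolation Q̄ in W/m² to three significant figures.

Solar declination: sin δ = sin ε · sin λ_s = sin 23.44° × sin 190.5° = -0.07249, so δ = -4.157°.
cos H₀ = −tan(-66.8°) tan(-4.157°) = -0.1696, H₀ = 1.7412 rad.
Bracket: H₀ sin φ sin δ + cos φ cos δ sin H₀ = 1.7412×-0.91914×-0.07249 + 0.39394×0.99737×0.98552 = 0.116013 + 0.387215 = 0.503228.
Inverse-square distance factor (a/d)² = 1.0278² = 1.056373.
Q̄ = (S₀/π) × 1.056373 × [bracket] = (1361/π) × 1.056373 × 0.503228 = 230.3 W/m².

Q̄ ≈ 230 W/m²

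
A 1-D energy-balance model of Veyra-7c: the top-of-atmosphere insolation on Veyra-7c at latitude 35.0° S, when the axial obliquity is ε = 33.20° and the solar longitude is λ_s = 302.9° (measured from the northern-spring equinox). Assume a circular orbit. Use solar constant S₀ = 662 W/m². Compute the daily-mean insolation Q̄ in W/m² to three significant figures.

Solar declination: sin δ = sin ε · sin λ_s = sin 33.20° × sin 302.9° = -0.45974, so δ = -27.371°.
cos H₀ = −tan(-35.0°) tan(-27.371°) = -0.3625, H₀ = 1.9417 rad.
Bracket: H₀ sin φ sin δ + cos φ cos δ sin H₀ = 1.9417×-0.57358×-0.45974 + 0.81915×0.88805×0.93198 = 0.512022 + 0.677965 = 1.189987.
Q̄ = (S₀/π) × [bracket] = (662/π) × 1.189987 = 250.8 W/m².

Q̄ ≈ 251 W/m²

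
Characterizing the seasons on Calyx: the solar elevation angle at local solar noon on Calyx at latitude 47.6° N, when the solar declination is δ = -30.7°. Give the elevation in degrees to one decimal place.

At local noon the hour angle is zero, so the zenith angle equals |ϕ − δ| = |+47.6° − (-30.700°)| = 78.300°.
Elevation = 90° − 78.300° = 11.7°.

11.7°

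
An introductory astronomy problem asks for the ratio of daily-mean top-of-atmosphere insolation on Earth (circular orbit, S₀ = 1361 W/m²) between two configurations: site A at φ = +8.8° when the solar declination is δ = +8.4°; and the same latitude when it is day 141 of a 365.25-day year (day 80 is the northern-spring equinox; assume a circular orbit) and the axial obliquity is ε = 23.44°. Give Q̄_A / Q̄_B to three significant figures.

— Configuration A (φ=+8.8°):
cos H₀ = −tan(+8.8°) tan(+8.400°) = -0.0229, H₀ = 1.5937 rad.
Bracket: H₀ sin φ sin δ + cos φ cos δ sin H₀ = 1.5937×0.15299×0.14608 + 0.98823×0.98927×0.99974 = 0.035617 + 0.977372 = 1.012989.
Q̄ = (S₀/π) × [bracket] = (1361/π) × 1.012989 = 438.85 W/m².
— Configuration B (φ=+8.8°):
Solar longitude: λ_s = 360° × (141 − 80)/365.25 = 60.123°.
sin δ = sin 23.44° × sin 60.123° = 0.34492, so δ = +20.177°.
cos H₀ = −tan(+8.8°) tan(+20.177°) = -0.0569, H₀ = 1.6277 rad.
Bracket: H₀ sin φ sin δ + cos φ cos δ sin H₀ = 1.6277×0.15299×0.34492 + 0.98823×0.93863×0.99838 = 0.085893 + 0.926080 = 1.011973.
Q̄ = (S₀/π) × [bracket] = (1361/π) × 1.011973 = 438.41 W/m².
Ratio Q̄_A / Q̄_B = 438.85 / 438.41 = 1.001.

Q̄_A / Q̄_B ≈ 1.00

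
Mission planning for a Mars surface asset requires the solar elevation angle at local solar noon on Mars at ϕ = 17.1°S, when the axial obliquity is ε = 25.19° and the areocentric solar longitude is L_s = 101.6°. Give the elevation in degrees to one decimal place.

sin δ = sin 25.19° × sin 101.6° = 0.41693, so δ = +24.641°.
At local noon the hour angle is zero, so the zenith angle equals |ϕ − δ| = |-17.1° − (+24.641°)| = 41.741°.
Elevation = 90° − 41.741° = 48.3°.

48.3°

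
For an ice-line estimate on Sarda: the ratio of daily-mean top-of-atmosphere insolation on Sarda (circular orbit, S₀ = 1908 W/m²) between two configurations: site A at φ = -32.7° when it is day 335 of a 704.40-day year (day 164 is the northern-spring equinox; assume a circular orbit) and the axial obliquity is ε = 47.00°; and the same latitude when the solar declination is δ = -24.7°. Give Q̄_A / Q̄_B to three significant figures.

Q̄_A / Q̄_B ≈ 0.0837

— Configuration A (φ=-32.7°):
Solar longitude: λ_s = 360° × (335 − 164)/704.40 = 87.394°.
sin δ = sin 47.00° × sin 87.394° = 0.73060, so δ = +46.936°.
cos H₀ = −tan(-32.7°) tan(+46.936°) = 0.6869, H₀ = 0.8136 rad.
Bracket: H₀ sin φ sin δ + cos φ cos δ sin H₀ = 0.8136×-0.54024×0.73060 + 0.84151×0.68281×0.72673 = -0.321127 + 0.417573 = 0.096446.
Q̄ = (S₀/π) × [bracket] = (1908/π) × 0.096446 = 58.575 W/m².
— Configuration B (φ=-32.7°):
cos H₀ = −tan(-32.7°) tan(-24.700°) = -0.2953, H₀ = 1.8705 rad.
Bracket: H₀ sin φ sin δ + cos φ cos δ sin H₀ = 1.8705×-0.54024×-0.41787 + 0.84151×0.90851×0.95541 = 0.422266 + 0.730430 = 1.152696.
Q̄ = (S₀/π) × [bracket] = (1908/π) × 1.152696 = 700.07 W/m².
Ratio Q̄_A / Q̄_B = 58.575 / 700.07 = 0.08367.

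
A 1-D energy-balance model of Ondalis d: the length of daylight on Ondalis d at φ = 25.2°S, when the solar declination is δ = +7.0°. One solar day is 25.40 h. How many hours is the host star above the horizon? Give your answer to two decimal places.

cos H₀ = −tan φ · tan δ = −tan(-25.2°) × tan(+7.000°) = 0.0578, so H₀ = 1.5130 rad = 86.69°.
Daylight = 2H₀/(2π) × 25.40 h = (1.5130/π) × 25.40 = 12.23 h.

12.23 h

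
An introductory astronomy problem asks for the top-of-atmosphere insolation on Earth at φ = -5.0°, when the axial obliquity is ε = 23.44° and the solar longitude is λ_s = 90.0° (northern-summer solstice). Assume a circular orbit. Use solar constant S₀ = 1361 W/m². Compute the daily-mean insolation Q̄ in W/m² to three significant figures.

Solar declination: sin δ = sin ε · sin λ_s = sin 23.44° × sin 90.0° = 0.39779, so δ = +23.440°.
cos H₀ = −tan(-5.0°) tan(+23.440°) = 0.0379, H₀ = 1.5329 rad.
Bracket: H₀ sin φ sin δ + cos φ cos δ sin H₀ = 1.5329×-0.08716×0.39779 + 0.99619×0.91748×0.99928 = -0.053148 + 0.913326 = 0.860178.
Q̄ = (S₀/π) × [bracket] = (1361/π) × 0.860178 = 372.6 W/m².

Q̄ ≈ 373 W/m²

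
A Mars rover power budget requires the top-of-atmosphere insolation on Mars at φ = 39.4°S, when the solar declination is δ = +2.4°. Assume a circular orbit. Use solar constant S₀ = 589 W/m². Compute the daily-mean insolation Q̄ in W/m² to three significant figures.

Q̄ ≈ 137 W/m²

cos H₀ = −tan(-39.4°) tan(+2.400°) = 0.0344, H₀ = 1.5364 rad.
Bracket: H₀ sin φ sin δ + cos φ cos δ sin H₀ = 1.5364×-0.63473×0.04188 + 0.77273×0.99912×0.99941 = -0.040841 + 0.771594 = 0.730753.
Q̄ = (S₀/π) × [bracket] = (589/π) × 0.730753 = 137.0 W/m².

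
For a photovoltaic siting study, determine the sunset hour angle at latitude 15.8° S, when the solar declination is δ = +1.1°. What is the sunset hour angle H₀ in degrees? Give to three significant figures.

H₀ = 89.7°

cos H₀ = −tan φ · tan δ = −tan(-15.8°) × tan(+1.100°) = 0.0054, so H₀ = 1.5654 rad = 89.69°.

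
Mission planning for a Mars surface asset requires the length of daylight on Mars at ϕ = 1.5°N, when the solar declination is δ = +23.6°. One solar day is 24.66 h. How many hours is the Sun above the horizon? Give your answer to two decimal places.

12.42 h

cos h₀ = −tan ϕ · tan δ = −tan(+1.5°) × tan(+23.600°) = -0.0114, so h₀ = 1.5822 rad = 90.66°.
Daylight = 2h₀/(2π) × 24.66 h = (1.5822/π) × 24.66 = 12.42 h.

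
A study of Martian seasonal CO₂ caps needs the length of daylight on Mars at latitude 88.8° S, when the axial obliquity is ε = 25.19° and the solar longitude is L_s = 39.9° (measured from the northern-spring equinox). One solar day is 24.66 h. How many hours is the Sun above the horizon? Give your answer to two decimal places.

Solar declination: sin δ = sin ε · sin L_s = sin 25.19° × sin 39.9° = 0.27301, so δ = +15.844°.
cos h₀ = −tan ϕ · tan δ = 13.5483 ≥ 1, so the Sun never rises (polar night) and h₀ = 0.
Daylight = 2h₀/(2π) × 24.66 h = (0.0000/π) × 24.66 = 0.00 h.

0.00 h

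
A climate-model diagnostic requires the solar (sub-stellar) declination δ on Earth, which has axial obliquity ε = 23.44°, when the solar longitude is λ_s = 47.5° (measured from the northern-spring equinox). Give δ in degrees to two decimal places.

δ = +17.05°

sin δ = sin ε · sin λ_s = sin 23.44° × sin 47.5° = 0.293280.
δ = arcsin(0.293280) = +17.05°.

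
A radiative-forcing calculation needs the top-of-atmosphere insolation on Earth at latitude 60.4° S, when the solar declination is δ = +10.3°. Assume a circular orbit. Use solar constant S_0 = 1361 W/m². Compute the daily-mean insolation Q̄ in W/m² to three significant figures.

Q̄ ≈ 116 W/m²

cos h₀ = −tan(-60.4°) tan(+10.300°) = 0.3199, h₀ = 1.2452 rad.
Bracket: h₀ sin ϕ sin δ + cos ϕ cos δ sin h₀ = 1.2452×-0.86949×0.17880 + 0.49394×0.98389×0.94745 = -0.193585 + 0.460444 = 0.266859.
Q̄ = (S_0/π) × [bracket] = (1361/π) × 0.266859 = 115.6 W/m².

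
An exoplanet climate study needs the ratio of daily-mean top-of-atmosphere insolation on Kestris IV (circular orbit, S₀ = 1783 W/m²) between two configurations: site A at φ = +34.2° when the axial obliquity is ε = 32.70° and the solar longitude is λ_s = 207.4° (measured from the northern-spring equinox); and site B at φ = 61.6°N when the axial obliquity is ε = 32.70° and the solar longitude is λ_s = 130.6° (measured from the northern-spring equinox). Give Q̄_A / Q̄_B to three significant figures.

Q̄_A / Q̄_B ≈ 0.511

— Configuration A (φ=+34.2°):
Solar declination: sin δ = sin ε · sin λ_s = sin 32.70° × sin 207.4° = -0.24862, so δ = -14.396°.
cos H₀ = −tan(+34.2°) tan(-14.396°) = 0.1744, H₀ = 1.3955 rad.
Bracket: H₀ sin φ sin δ + cos φ cos δ sin H₀ = 1.3955×0.56208×-0.24862 + 0.82708×0.96860×0.98467 = -0.195013 + 0.788829 = 0.593816.
Q̄ = (S₀/π) × [bracket] = (1783/π) × 0.593816 = 337.02 W/m².
— Configuration B (φ=+61.6°):
Solar declination: sin δ = sin ε · sin λ_s = sin 32.70° × sin 130.6° = 0.41019, so δ = +24.217°.
cos H₀ = −tan(+61.6°) tan(+24.217°) = -0.8318, H₀ = 2.5532 rad.
Bracket: H₀ sin φ sin δ + cos φ cos δ sin H₀ = 2.5532×0.87965×0.41019 + 0.47562×0.91200×0.55503 = 0.921255 + 0.240753 = 1.162008.
Q̄ = (S₀/π) × [bracket] = (1783/π) × 1.162008 = 659.49 W/m².
Ratio Q̄_A / Q̄_B = 337.02 / 659.49 = 0.5110.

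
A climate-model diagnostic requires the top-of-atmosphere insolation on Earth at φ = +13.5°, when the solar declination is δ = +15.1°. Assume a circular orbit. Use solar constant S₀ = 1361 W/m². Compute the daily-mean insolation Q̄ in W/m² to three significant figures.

cos H₀ = −tan(+13.5°) tan(+15.100°) = -0.0648, H₀ = 1.6356 rad.
Bracket: H₀ sin φ sin δ + cos φ cos δ sin H₀ = 1.6356×0.23345×0.26050 + 0.97237×0.96547×0.99790 = 0.099467 + 0.936823 = 1.036290.
Q̄ = (S₀/π) × [bracket] = (1361/π) × 1.036290 = 448.9 W/m².

Q̄ ≈ 449 W/m²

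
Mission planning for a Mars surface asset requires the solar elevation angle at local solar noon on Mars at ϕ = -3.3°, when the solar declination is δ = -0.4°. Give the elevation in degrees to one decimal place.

At local noon the hour angle is zero, so the zenith angle equals |ϕ − δ| = |-3.3° − (-0.400°)| = 2.900°.
Elevation = 90° − 2.900° = 87.1°.

87.1°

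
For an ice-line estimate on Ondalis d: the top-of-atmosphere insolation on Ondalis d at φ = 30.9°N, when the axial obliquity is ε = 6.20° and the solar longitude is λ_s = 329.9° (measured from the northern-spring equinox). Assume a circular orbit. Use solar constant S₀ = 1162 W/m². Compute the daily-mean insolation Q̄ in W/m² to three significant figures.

Q̄ ≈ 301 W/m²

Solar declination: sin δ = sin ε · sin λ_s = sin 6.20° × sin 329.9° = -0.05416, so δ = -3.105°.
cos H₀ = −tan(+30.9°) tan(-3.105°) = 0.0325, H₀ = 1.5383 rad.
Bracket: H₀ sin φ sin δ + cos φ cos δ sin H₀ = 1.5383×0.51354×-0.05416 + 0.85806×0.99853×0.99947 = -0.042785 + 0.856345 = 0.813560.
Q̄ = (S₀/π) × [bracket] = (1162/π) × 0.813560 = 300.9 W/m².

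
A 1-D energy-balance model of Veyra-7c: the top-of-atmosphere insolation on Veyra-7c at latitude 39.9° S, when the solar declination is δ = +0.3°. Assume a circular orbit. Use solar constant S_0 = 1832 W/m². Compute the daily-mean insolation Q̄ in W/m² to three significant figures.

cos h₀ = −tan(-39.9°) tan(+0.300°) = 0.0044, h₀ = 1.5664 rad.
Bracket: h₀ sin ϕ sin δ + cos ϕ cos δ sin h₀ = 1.5664×-0.64145×0.00524 + 0.76717×0.99999×0.99999 = -0.005265 + 0.767155 = 0.761890.
Q̄ = (S_0/π) × [bracket] = (1832/π) × 0.761890 = 444.3 W/m².

Q̄ ≈ 444 W/m²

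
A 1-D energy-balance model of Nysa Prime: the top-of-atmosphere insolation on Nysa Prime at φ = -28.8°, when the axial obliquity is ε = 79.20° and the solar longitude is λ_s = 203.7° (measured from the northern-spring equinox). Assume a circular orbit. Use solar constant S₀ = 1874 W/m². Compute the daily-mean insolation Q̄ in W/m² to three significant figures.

Solar declination: sin δ = sin ε · sin λ_s = sin 79.20° × sin 203.7° = -0.39483, so δ = -23.255°.
cos H₀ = −tan(-28.8°) tan(-23.255°) = -0.2363, H₀ = 1.8093 rad.
Bracket: H₀ sin φ sin δ + cos φ cos δ sin H₀ = 1.8093×-0.48175×-0.39483 + 0.87631×0.91875×0.97169 = 0.344146 + 0.782317 = 1.126463.
Q̄ = (S₀/π) × [bracket] = (1874/π) × 1.126463 = 671.9 W/m².

Q̄ ≈ 672 W/m²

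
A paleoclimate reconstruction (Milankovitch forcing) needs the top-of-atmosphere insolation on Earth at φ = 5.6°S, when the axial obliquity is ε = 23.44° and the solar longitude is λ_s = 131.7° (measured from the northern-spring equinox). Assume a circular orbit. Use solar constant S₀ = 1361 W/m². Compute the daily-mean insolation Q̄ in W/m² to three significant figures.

Solar declination: sin δ = sin ε · sin λ_s = sin 23.44° × sin 131.7° = 0.29700, so δ = +17.278°.
cos H₀ = −tan(-5.6°) tan(+17.278°) = 0.0305, H₀ = 1.5403 rad.
Bracket: H₀ sin φ sin δ + cos φ cos δ sin H₀ = 1.5403×-0.09758×0.29700 + 0.99523×0.95488×0.99953 = -0.044640 + 0.949879 = 0.905239.
Q̄ = (S₀/π) × [bracket] = (1361/π) × 0.905239 = 392.2 W/m².

Q̄ ≈ 392 W/m²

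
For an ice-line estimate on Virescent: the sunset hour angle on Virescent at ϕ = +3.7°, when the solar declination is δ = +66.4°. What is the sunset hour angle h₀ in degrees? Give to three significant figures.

cos h₀ = −tan ϕ · tan δ = −tan(+3.7°) × tan(+66.400°) = -0.1480, so h₀ = 1.7194 rad = 98.51°.

h₀ = 98.5°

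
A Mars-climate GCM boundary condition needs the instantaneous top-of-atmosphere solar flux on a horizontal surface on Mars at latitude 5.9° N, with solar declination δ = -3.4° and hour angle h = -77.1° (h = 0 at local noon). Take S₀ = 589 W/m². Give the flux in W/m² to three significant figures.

127 W/m²

cos θ_z = sin φ sin δ + cos φ cos δ cos h = -0.006096 + 0.221677 = 0.215581.
Flux = S₀ · cos θ_z = 589 × 0.215581 = 127.0 W/m².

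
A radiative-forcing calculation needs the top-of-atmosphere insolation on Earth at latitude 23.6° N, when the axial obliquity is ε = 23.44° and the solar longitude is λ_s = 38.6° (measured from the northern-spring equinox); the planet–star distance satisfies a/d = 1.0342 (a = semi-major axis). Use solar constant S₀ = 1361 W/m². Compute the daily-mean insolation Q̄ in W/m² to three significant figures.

Q̄ ≈ 486 W/m²

Solar declination: sin δ = sin ε · sin λ_s = sin 23.44° × sin 38.6° = 0.24817, so δ = +14.369°.
cos H₀ = −tan(+23.6°) tan(+14.369°) = -0.1119, H₀ = 1.6830 rad.
Bracket: H₀ sin φ sin δ + cos φ cos δ sin H₀ = 1.6830×0.40035×0.24817 + 0.91636×0.96872×0.99372 = 0.167214 + 0.882122 = 1.049336.
Inverse-square distance factor (a/d)² = 1.0342² = 1.069570.
Q̄ = (S₀/π) × 1.069570 × [bracket] = (1361/π) × 1.069570 × 1.049336 = 486.2 W/m².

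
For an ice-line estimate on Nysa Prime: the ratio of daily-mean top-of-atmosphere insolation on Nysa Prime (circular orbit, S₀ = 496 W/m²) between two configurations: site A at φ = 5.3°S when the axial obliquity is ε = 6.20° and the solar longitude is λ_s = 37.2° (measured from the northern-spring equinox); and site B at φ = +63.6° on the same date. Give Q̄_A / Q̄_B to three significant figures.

Q̄_A / Q̄_B ≈ 1.82

— Configuration A (φ=-5.3°):
Solar declination: sin δ = sin ε · sin λ_s = sin 6.20° × sin 37.2° = 0.06530, so δ = +3.744°.
cos H₀ = −tan(-5.3°) tan(+3.744°) = 0.0061, H₀ = 1.5647 rad.
Bracket: H₀ sin φ sin δ + cos φ cos δ sin H₀ = 1.5647×-0.09237×0.06530 + 0.99572×0.99787×0.99998 = -0.009438 + 0.993579 = 0.984141.
Q̄ = (S₀/π) × [bracket] = (496/π) × 0.984141 = 155.38 W/m².
— Configuration B (φ=+63.6°):
cos H₀ = −tan(+63.6°) tan(+3.744°) = -0.1318, H₀ = 1.7030 rad.
Bracket: H₀ sin φ sin δ + cos φ cos δ sin H₀ = 1.7030×0.89571×0.06530 + 0.44464×0.99787×0.99127 = 0.099608 + 0.439819 = 0.539427.
Q̄ = (S₀/π) × [bracket] = (496/π) × 0.539427 = 85.166 W/m².
Ratio Q̄_A / Q̄_B = 155.38 / 85.166 = 1.824.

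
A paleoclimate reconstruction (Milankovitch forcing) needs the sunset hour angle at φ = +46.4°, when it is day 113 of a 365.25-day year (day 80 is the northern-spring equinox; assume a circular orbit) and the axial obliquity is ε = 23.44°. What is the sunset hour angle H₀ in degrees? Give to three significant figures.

Solar longitude: λ_s = 360° × (113 − 80)/365.25 = 32.526°.
sin δ = sin 23.44° × sin 32.526° = 0.21388, so δ = +12.350°.
cos H₀ = −tan φ · tan δ = −tan(+46.4°) × tan(+12.350°) = -0.2299, so H₀ = 1.8028 rad = 103.29°.

H₀ = 103°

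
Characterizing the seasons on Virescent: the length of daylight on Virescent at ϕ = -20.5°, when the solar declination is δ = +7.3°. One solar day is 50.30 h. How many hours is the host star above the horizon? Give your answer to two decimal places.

cos h₀ = −tan ϕ · tan δ = −tan(-20.5°) × tan(+7.300°) = 0.0479, so h₀ = 1.5229 rad = 87.25°.
Daylight = 2h₀/(2π) × 50.30 h = (1.5229/π) × 50.30 = 24.38 h.

24.38 h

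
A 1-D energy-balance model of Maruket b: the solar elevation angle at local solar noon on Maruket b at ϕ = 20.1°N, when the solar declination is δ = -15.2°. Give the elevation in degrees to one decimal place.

54.7°

At local noon the hour angle is zero, so the zenith angle equals |ϕ − δ| = |+20.1° − (-15.200°)| = 35.300°.
Elevation = 90° − 35.300° = 54.7°.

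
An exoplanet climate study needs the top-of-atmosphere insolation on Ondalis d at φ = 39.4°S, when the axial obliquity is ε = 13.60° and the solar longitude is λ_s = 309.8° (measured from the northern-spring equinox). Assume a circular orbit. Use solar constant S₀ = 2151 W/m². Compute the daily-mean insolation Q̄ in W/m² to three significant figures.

Q̄ ≈ 650 W/m²

Solar declination: sin δ = sin ε · sin λ_s = sin 13.60° × sin 309.8° = -0.18066, so δ = -10.408°.
cos H₀ = −tan(-39.4°) tan(-10.408°) = -0.1509, H₀ = 1.7222 rad.
Bracket: H₀ sin φ sin δ + cos φ cos δ sin H₀ = 1.7222×-0.63473×-0.18066 + 0.77273×0.98355×0.98855 = 0.197485 + 0.751316 = 0.948801.
Q̄ = (S₀/π) × [bracket] = (2151/π) × 0.948801 = 649.6 W/m².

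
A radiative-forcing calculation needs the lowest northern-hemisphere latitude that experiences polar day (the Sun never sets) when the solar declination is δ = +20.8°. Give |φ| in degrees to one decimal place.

|φ| = 69.2°

Polar day requires cos H₀ = −tan φ tan δ ≤ −1, i.e. tan φ tan δ ≥ 1.
The boundary is |tan φ| · |tan δ| = 1, so |φ| = 90° − |δ| = 90° − 20.8° = 69.2° in the northern hemisphere.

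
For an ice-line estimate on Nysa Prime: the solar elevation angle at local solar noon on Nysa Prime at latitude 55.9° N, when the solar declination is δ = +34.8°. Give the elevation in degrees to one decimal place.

At local noon the hour angle is zero, so the zenith angle equals |ϕ − δ| = |+55.9° − (+34.800°)| = 21.100°.
Elevation = 90° − 21.100° = 68.9°.

68.9°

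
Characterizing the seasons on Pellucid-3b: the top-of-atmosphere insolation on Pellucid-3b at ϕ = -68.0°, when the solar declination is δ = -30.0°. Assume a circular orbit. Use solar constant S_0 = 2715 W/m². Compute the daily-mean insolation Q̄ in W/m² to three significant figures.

Q̄ ≈ 1.26e+03 W/m²

cos h₀ = −tan(-68.0°) tan(-30.000°) = -1.4290 ≤ −1 ⇒ polar day, h₀ = π.
Bracket: h₀ sin ϕ sin δ + cos ϕ cos δ sin h₀ = 3.1416×-0.92718×-0.50000 + 0.37461×0.86603×0.00000 = 1.456414 + 0.000000 = 1.456414.
Q̄ = (S_0/π) × [bracket] = (2715/π) × 1.456414 = 1259 W/m².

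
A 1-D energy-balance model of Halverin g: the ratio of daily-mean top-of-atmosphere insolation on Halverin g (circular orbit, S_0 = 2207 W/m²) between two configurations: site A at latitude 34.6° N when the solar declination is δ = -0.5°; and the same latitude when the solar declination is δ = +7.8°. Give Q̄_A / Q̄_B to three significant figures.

Q̄_A / Q̄_B ≈ 0.867

— Configuration A (ϕ=+34.6°):
cos h₀ = −tan(+34.6°) tan(-0.500°) = 0.0060, h₀ = 1.5648 rad.
Bracket: h₀ sin ϕ sin δ + cos ϕ cos δ sin h₀ = 1.5648×0.56784×-0.00873 + 0.82314×0.99996×0.99998 = -0.007757 + 0.823091 = 0.815334.
Q̄ = (S_0/π) × [bracket] = (2207/π) × 0.815334 = 572.78 W/m².
— Configuration B (ϕ=+34.6°):
cos h₀ = −tan(+34.6°) tan(+7.800°) = -0.0945, h₀ = 1.6654 rad.
Bracket: h₀ sin ϕ sin δ + cos ϕ cos δ sin h₀ = 1.6654×0.56784×0.13572 + 0.82314×0.99075×0.99553 = 0.128348 + 0.811881 = 0.940229.
Q̄ = (S_0/π) × [bracket] = (2207/π) × 0.940229 = 660.52 W/m².
Ratio Q̄_A / Q̄_B = 572.78 / 660.52 = 0.8672.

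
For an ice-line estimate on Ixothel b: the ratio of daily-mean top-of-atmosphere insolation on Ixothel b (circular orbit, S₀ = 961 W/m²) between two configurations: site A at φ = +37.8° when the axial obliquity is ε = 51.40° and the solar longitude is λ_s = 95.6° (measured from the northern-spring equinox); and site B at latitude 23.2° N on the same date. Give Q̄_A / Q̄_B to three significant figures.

— Configuration A (φ=+37.8°):
Solar declination: sin δ = sin ε · sin λ_s = sin 51.40° × sin 95.6° = 0.77779, so δ = +51.059°.
cos H₀ = −tan(+37.8°) tan(+51.059°) = -0.9599, H₀ = 2.8574 rad.
Bracket: H₀ sin φ sin δ + cos φ cos δ sin H₀ = 2.8574×0.61291×0.77779 + 0.79016×0.62852×0.28036 = 1.362166 + 0.139236 = 1.501402.
Q̄ = (S₀/π) × [bracket] = (961/π) × 1.501402 = 459.27 W/m².
— Configuration B (φ=+23.2°):
cos H₀ = −tan(+23.2°) tan(+51.059°) = -0.5304, H₀ = 2.1299 rad.
Bracket: H₀ sin φ sin δ + cos φ cos δ sin H₀ = 2.1299×0.39394×0.77779 + 0.91914×0.62852×0.84775 = 0.652607 + 0.489743 = 1.142350.
Q̄ = (S₀/π) × [bracket] = (961/π) × 1.142350 = 349.44 W/m².
Ratio Q̄_A / Q̄_B = 459.27 / 349.44 = 1.314.

Q̄_A / Q̄_B ≈ 1.31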